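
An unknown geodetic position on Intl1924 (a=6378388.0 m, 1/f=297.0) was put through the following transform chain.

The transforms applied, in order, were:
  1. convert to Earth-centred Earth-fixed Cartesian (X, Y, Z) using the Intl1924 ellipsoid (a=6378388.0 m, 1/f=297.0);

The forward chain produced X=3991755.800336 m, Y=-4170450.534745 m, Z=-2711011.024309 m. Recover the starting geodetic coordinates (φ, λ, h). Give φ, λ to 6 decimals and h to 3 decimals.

start: X=3991755.8003, Y=-4170450.5347, Z=-2711011.0243 m
→ geod (Bowring, a=6378388.000): φ=-25.30402700°, λ=-46.25417300°, h=3310.0540 m

φ=-25.304027°, λ=-46.254173°, h=3310.054 m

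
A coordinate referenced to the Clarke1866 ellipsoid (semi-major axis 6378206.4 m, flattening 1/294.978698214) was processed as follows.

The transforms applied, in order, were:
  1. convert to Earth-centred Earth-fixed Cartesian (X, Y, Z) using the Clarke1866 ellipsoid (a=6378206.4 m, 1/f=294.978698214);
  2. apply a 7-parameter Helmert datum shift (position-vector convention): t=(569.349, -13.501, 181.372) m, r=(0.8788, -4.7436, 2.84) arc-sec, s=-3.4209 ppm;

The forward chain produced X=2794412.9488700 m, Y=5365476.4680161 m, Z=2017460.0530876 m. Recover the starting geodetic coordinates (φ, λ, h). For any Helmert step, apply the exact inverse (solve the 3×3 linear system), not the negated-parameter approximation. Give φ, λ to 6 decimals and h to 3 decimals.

start: X=2794412.9489, Y=5365476.4680, Z=2017460.0531 m
→ Helmert⁻¹: X=2793973.4238, Y=5365478.4488, Z=2017198.4674
→ geod (Bowring, a=6378206.400): φ=18.55840400°, λ=62.49258900°, h=779.6240 m

φ=18.558404°, λ=62.492589°, h=779.624 m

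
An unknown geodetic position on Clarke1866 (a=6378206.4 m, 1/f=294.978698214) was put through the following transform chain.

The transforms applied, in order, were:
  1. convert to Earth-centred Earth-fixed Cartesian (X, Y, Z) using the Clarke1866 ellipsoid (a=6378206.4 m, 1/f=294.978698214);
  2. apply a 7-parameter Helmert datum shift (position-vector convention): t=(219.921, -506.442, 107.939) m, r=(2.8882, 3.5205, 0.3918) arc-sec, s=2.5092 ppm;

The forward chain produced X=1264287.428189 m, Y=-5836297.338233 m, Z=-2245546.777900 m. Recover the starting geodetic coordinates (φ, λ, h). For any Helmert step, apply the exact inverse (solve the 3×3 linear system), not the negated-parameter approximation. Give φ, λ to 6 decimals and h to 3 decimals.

start: X=1264287.4282, Y=-5836297.3382, Z=-2245546.7779 m
→ Helmert⁻¹: X=1264091.5770, Y=-5835810.0973, Z=-2245545.7915
→ geod (Bowring, a=6378206.400): φ=-20.73803100°, λ=-77.77800900°, h=3911.2030 m

φ=-20.738031°, λ=-77.778009°, h=3911.203 m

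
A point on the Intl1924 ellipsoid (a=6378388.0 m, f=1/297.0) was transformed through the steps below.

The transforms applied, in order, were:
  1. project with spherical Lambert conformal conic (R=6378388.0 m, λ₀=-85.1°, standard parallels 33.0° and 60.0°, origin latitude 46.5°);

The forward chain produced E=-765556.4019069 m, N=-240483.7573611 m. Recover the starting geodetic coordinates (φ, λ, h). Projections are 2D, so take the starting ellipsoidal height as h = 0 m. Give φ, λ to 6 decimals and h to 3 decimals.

start: E=-765556.4019, N=-240483.7574 m
→ lcc⁻¹: φ=43.83527100°, λ=-94.91670900°

φ=43.835271°, λ=-94.916709°, h=0.000 m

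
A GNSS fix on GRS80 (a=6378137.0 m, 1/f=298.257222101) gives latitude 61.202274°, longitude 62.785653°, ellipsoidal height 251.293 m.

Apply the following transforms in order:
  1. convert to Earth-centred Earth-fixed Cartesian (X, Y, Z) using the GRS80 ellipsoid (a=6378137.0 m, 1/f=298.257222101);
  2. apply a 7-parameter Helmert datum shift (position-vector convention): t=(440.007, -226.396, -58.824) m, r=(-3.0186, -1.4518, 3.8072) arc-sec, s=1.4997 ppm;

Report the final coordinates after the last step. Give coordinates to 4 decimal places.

X=1409136.9778 m, Y=2739396.0126 m, Z=5566374.7412 m

start: φ=61.202274°, λ=62.785653°, h=251.293 m
→ ECEF (a=6378137.000, f=1/298.257222101): X=1408784.6033, Y=2739510.8341, Z=5566455.3931
→ Helmert 7p (PV): X=1409136.9778, Y=2739396.0126, Z=5566374.7412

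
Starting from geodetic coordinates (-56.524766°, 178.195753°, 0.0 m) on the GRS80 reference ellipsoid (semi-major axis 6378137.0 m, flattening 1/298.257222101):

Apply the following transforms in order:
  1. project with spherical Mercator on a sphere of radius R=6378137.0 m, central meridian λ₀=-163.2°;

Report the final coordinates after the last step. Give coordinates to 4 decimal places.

start: φ=-56.524766°, λ=178.195753°, h=0.000 m
→ merc (R=6378137.0, λ₀=-163.2°): E=-2071015.3026, N=-7663598.9489

E=-2071015.3026 m, N=-7663598.9489 m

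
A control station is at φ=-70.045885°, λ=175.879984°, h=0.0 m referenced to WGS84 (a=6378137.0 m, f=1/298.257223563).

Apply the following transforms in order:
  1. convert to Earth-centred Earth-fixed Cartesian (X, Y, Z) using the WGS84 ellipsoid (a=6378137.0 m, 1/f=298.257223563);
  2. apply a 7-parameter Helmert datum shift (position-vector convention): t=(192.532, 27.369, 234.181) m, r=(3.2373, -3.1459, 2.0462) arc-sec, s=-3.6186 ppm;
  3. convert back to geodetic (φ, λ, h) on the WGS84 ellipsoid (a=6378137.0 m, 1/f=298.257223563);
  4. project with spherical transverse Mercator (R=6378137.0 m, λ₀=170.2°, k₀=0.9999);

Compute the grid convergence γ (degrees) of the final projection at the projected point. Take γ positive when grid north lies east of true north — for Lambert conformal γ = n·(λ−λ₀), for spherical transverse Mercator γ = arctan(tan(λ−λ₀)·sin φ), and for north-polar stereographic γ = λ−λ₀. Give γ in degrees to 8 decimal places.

start: φ=-70.045885°, λ=175.879984°, h=0.000 m
→ ECEF (a=6378137.000, f=1/298.257223563): X=-2177474.8971, Y=156847.9593, Z=-5972788.8945
→ Helmert 7p (PV): X=-2177184.9465, Y=156946.9015, Z=-5972563.8488
→ geod (Bowring, a=6378137.000): φ=-70.04757340°, λ=175.87684684°, h=-307.8005 m
→ into tm (λ₀=170.2°): φ=-70.04757340°, λ−λ₀=5.67684684°
convergence γ = -5.33813203°

-5.33813203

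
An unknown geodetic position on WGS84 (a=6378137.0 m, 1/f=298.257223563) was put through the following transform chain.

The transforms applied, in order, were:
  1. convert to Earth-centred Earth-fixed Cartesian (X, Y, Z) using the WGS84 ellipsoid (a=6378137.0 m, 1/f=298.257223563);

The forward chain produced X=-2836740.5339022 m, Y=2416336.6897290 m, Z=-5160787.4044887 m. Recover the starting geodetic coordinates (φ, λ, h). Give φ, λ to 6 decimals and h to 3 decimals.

φ=-54.351132°, λ=139.575630°, h=1436.947 m

start: X=-2836740.5339, Y=2416336.6897, Z=-5160787.4045 m
→ geod (Bowring, a=6378137.000): φ=-54.35113200°, λ=139.57563000°, h=1436.9470 m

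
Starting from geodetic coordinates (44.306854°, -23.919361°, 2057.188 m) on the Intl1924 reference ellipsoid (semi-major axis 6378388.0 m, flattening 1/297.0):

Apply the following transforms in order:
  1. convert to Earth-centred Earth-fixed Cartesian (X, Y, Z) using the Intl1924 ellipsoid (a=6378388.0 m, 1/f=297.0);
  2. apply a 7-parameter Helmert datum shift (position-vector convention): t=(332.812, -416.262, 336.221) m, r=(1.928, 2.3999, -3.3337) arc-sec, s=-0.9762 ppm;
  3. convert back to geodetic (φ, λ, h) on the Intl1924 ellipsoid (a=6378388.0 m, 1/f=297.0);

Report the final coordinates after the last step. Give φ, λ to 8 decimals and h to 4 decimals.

φ=44.30521981°, λ=-23.92357568°, h=2624.0072 m

start: φ=44.306854°, λ=-23.919361°, h=2057.188 m
→ ECEF (a=6378388.000, f=1/297.0): X=4180631.2106, Y=-1854291.1059, Z=4434070.6193
→ Helmert 7p (PV): X=4180981.5626, Y=-1854814.5722, Z=4434336.5376
→ geod (Bowring, a=6378388.000): φ=44.30521981°, λ=-23.92357568°, h=2624.0072 m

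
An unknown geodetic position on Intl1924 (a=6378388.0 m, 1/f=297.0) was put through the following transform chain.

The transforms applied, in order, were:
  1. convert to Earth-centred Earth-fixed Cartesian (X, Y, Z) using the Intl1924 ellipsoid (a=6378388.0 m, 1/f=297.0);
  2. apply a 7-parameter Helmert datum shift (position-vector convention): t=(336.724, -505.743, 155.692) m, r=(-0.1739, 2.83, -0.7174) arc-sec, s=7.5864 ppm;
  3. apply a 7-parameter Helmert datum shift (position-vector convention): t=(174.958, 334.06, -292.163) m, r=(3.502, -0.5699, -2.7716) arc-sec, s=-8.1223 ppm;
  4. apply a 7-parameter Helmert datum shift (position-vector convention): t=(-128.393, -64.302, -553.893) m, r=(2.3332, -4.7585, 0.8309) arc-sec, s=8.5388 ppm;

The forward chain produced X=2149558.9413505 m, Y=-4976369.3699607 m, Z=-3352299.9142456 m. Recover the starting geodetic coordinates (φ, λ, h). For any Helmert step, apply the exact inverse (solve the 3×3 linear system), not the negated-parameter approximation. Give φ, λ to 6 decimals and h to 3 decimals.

φ=-31.901748°, λ=-66.640684°, h=445.214 m

start: X=2149558.9414, Y=-4976369.3700, Z=-3352299.9142 m
→ Helmert⁻¹: X=2149571.6091, Y=-4976309.1493, Z=-3351710.7015
→ Helmert⁻¹: X=2149471.7222, Y=-4976711.6488, Z=-3351367.2034
→ Helmert⁻¹: X=2149181.9844, Y=-4976157.8541, Z=-3351472.1777
→ geod (Bowring, a=6378388.000): φ=-31.90174800°, λ=-66.64068400°, h=445.2140 m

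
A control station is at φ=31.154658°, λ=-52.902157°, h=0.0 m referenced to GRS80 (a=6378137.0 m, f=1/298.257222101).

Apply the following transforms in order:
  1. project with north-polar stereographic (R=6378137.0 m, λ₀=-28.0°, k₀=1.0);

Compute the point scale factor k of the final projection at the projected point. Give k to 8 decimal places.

start: φ=31.154658°, λ=-52.902157°, h=0.000 m
→ into stereo (λ₀=-28.0°): φ=31.15465800°, λ−λ₀=-24.90215700°
scale k = 1.31808751

1.31808751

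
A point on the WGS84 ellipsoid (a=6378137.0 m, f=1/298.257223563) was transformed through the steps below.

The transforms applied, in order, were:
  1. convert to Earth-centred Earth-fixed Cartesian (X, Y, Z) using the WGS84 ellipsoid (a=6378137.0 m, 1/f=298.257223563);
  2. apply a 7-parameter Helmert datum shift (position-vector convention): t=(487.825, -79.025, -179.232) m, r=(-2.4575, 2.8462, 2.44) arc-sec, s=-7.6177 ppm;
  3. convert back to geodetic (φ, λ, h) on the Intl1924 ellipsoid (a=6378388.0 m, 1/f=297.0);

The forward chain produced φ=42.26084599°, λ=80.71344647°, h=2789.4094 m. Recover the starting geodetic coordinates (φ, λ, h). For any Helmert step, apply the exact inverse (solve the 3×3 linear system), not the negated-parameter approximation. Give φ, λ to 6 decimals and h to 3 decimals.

start: φ=42.260846°, λ=80.713446°, h=2789.409 m
→ ECEF (a=6378388.000, f=1/297.0): X=763265.3512, Y=4667852.4926, Z=4269040.9392
→ Helmert⁻¹: X=762779.6443, Y=4667907.1876, Z=4269318.8334
→ geod (Bowring, a=6378137.000): φ=42.26202600°, λ=80.71936000°, h=3168.0090 m

φ=42.262026°, λ=80.719360°, h=3168.009 m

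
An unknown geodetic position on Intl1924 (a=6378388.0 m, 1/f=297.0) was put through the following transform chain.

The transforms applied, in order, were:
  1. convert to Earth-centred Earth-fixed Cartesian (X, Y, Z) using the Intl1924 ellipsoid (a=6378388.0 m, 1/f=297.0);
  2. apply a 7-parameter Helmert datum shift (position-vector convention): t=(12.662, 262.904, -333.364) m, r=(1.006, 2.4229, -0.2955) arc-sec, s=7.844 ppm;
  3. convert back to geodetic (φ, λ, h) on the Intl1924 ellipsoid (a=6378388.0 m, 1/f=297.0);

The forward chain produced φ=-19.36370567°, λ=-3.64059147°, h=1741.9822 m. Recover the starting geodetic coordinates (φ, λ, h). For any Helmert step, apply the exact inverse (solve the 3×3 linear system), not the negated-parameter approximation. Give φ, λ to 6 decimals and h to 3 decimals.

start: φ=-19.363706°, λ=-3.640591°, h=1741.982 m
→ ECEF (a=6378388.000, f=1/297.0): X=6009297.9570, Y=-382347.3402, Z=-2101977.9969
→ Helmert⁻¹: X=6009263.3927, Y=-382608.8838, Z=-2101555.6935
→ geod (Bowring, a=6378388.000): φ=-19.36016100°, λ=-3.64309600°, h=1585.1040 m

φ=-19.360161°, λ=-3.643096°, h=1585.104 m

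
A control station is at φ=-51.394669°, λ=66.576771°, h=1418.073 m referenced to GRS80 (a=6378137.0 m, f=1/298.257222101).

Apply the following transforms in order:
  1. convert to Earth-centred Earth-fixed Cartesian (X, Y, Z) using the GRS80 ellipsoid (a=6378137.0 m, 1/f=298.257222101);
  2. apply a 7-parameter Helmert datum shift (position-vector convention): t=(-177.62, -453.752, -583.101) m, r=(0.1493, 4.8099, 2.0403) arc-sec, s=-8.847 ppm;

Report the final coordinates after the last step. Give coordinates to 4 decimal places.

X=1585243.3539 m, Y=3659536.5167 m, Z=-4962740.6074 m

start: φ=-51.394669°, λ=66.576771°, h=1418.073 m
→ ECEF (a=6378137.000, f=1/298.257222101): X=1585586.9168, Y=3660003.3731, Z=-4962167.0818
→ Helmert 7p (PV): X=1585243.3539, Y=3659536.5167, Z=-4962740.6074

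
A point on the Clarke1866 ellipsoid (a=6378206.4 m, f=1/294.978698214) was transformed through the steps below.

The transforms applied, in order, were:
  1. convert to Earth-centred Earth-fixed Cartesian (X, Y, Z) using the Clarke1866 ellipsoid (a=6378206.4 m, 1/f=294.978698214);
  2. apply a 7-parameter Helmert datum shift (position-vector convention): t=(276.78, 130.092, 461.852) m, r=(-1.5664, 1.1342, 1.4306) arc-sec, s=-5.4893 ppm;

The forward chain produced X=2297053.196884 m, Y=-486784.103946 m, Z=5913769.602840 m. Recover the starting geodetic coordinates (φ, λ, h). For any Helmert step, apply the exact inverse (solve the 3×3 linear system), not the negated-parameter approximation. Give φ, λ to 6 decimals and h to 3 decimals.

φ=68.478215°, λ=-11.971063°, h=2867.959 m

start: X=2297053.1969, Y=-486784.1039, Z=5913769.6028 m
→ Helmert⁻¹: X=2296753.1310, Y=-486977.7052, Z=5913349.1421
→ geod (Bowring, a=6378206.400): φ=68.47821500°, λ=-11.97106300°, h=2867.9590 m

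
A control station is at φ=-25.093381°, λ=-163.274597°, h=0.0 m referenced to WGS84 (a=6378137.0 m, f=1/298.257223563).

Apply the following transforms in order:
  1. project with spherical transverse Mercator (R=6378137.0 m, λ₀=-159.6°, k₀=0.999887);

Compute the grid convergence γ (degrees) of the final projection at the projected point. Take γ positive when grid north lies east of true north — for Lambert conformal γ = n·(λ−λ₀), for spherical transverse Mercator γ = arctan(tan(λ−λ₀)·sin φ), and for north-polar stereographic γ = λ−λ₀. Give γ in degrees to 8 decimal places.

1.56013194

start: φ=-25.093381°, λ=-163.274597°, h=0.000 m
→ into tm (λ₀=-159.6°): φ=-25.09338100°, λ−λ₀=-3.67459700°
convergence γ = 1.56013194°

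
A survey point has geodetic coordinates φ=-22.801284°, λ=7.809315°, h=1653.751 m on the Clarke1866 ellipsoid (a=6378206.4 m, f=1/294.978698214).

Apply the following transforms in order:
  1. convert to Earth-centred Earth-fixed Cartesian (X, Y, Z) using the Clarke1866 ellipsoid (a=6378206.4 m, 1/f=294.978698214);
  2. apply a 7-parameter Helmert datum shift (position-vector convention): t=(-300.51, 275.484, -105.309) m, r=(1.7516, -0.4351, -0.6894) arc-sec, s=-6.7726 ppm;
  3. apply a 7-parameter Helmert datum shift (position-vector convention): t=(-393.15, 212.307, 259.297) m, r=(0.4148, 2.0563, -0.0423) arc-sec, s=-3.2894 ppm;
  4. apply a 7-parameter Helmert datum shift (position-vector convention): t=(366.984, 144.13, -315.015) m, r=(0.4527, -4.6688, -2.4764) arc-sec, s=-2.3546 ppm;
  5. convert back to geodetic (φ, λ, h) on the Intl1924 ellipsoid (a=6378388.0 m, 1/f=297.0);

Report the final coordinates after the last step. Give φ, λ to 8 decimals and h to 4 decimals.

φ=-22.80157271°, λ=7.81520532°, h=1214.0185 m

start: φ=-22.801284°, λ=7.809315°, h=1653.751 m
→ ECEF (a=6378206.400, f=1/294.978698214): X=5829721.0630, Y=799538.0379, Z=-2456945.1646
→ Helmert 7p (PV): X=5829388.9256, Y=799809.4866, Z=-2457014.7468
→ Helmert 7p (PV): X=5828952.2700, Y=800022.9083, Z=-2456803.8736
→ Helmert 7p (PV): X=5829370.7437, Y=800100.5648, Z=-2456979.4101
→ geod (Bowring, a=6378388.000): φ=-22.80157271°, λ=7.81520532°, h=1214.0185 m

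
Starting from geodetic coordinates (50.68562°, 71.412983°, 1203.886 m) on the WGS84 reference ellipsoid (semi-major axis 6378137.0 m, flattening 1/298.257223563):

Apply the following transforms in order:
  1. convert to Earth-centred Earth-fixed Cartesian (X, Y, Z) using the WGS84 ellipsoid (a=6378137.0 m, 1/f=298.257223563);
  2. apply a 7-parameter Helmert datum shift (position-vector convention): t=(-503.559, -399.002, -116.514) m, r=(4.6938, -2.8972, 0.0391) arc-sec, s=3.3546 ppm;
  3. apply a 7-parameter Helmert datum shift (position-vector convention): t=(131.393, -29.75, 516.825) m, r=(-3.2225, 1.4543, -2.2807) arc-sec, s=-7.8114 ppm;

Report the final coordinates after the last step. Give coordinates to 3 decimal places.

start: φ=50.685620°, λ=71.412983°, h=1203.886 m
→ ECEF (a=6378137.000, f=1/298.257223563): X=1290887.4174, Y=3838671.4971, Z=4912392.1872
→ Helmert 7p (PV): X=1290318.4613, Y=3838173.8294, Z=4912397.6380
→ Helmert 7p (PV): X=1290516.8493, Y=3838176.5771, Z=4912807.0290

X=1290516.849 m, Y=3838176.577 m, Z=4912807.029 m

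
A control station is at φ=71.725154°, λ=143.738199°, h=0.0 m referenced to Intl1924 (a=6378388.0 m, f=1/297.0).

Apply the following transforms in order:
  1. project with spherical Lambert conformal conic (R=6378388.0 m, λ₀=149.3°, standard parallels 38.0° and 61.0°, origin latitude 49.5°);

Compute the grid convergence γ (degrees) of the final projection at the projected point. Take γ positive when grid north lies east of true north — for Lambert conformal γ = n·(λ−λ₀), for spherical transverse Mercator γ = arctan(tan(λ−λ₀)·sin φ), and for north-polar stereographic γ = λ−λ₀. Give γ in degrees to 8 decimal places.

-4.25851760

start: φ=71.725154°, λ=143.738199°, h=0.000 m
→ into lcc (λ₀=149.3°): φ=71.72515400°, λ−λ₀=-5.56180100°
convergence γ = -4.25851760°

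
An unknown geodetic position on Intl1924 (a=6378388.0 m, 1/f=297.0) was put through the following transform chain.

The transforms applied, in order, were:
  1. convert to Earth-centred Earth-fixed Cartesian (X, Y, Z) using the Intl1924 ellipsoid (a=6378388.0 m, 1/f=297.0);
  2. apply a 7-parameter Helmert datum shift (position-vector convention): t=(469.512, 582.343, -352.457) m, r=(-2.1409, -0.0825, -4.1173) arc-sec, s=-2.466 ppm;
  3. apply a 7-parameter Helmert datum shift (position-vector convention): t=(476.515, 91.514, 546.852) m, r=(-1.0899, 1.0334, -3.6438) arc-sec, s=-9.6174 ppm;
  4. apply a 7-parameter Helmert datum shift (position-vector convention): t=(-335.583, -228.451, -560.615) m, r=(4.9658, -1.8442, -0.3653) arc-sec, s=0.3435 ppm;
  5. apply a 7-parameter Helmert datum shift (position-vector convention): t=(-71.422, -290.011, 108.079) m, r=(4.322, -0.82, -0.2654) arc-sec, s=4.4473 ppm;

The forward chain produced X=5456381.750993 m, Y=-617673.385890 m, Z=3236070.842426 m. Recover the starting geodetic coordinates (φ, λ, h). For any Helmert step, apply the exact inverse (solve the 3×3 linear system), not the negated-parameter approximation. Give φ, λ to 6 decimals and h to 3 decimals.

φ=30.684927°, λ=-6.457399°, h=736.544 m

start: X=5456381.7510, Y=-617673.3859, Z=3236070.8424 m
→ Helmert⁻¹: X=5456442.5653, Y=-617305.8037, Z=3235939.6151
→ Helmert⁻¹: X=5456806.3036, Y=-616989.5591, Z=3236465.1833
→ Helmert⁻¹: X=5456376.9522, Y=-617007.7163, Z=3235973.5293
→ Helmert⁻¹: X=5455934.5153, Y=-617516.2661, Z=3236325.3754
→ geod (Bowring, a=6378388.000): φ=30.68492700°, λ=-6.45739900°, h=736.5440 m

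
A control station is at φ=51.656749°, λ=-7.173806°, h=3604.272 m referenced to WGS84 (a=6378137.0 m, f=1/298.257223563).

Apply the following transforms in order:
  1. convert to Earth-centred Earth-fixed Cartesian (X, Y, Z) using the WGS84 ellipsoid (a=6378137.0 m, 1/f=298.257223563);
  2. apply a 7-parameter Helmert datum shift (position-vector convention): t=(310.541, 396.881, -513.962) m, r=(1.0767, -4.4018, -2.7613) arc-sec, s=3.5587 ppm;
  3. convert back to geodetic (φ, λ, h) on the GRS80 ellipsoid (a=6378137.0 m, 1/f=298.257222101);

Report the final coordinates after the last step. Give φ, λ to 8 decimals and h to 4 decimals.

φ=51.65323642°, λ=-7.16889056°, h=3384.6751 m

start: φ=51.656749°, λ=-7.173806°, h=3604.272 m
→ ECEF (a=6378137.000, f=1/298.257223563): X=3936165.3450, Y=-495425.2057, Z=4982027.1579
→ Helmert 7p (PV): X=3936376.9418, Y=-495108.7882, Z=4981612.3395
→ geod (Bowring, a=6378137.000): φ=51.65323642°, λ=-7.16889056°, h=3384.6751 m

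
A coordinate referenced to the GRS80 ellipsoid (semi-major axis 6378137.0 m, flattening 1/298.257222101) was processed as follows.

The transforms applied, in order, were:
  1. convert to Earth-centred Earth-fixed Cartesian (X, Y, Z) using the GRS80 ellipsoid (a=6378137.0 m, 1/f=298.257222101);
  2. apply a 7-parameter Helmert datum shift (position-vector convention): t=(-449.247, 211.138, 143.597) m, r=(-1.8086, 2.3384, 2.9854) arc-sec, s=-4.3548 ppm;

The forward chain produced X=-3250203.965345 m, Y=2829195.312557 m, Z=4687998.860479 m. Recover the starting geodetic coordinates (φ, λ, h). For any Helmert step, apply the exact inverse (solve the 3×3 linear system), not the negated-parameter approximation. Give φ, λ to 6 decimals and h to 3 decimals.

φ=47.605426°, λ=138.959747°, h=616.051 m

start: X=-3250203.9653, Y=2829195.3126, Z=4687998.8605 m
→ Helmert⁻¹: X=-3249781.0703, Y=2829002.4256, Z=4687863.6415
→ geod (Bowring, a=6378137.000): φ=47.60542600°, λ=138.95974700°, h=616.0510 m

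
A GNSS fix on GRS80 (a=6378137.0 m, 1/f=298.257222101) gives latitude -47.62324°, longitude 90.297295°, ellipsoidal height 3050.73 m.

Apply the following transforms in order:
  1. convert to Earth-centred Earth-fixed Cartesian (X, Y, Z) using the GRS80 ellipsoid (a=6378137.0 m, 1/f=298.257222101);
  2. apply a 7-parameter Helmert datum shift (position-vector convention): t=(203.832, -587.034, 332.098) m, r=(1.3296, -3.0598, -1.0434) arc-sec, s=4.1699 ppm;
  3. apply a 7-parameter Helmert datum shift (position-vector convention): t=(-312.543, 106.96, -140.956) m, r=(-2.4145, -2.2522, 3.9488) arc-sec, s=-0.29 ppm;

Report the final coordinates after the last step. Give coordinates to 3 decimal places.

X=-22406.039 m, Y=4308266.129 m, Z=-4690847.790 m

start: φ=-47.623240°, λ=90.297295°, h=3050.730 m
→ ECEF (a=6378137.000, f=1/298.257222101): X=-22357.3650, Y=4308754.4636, Z=-4690997.5027
→ Helmert 7p (PV): X=-22062.2420, Y=4308215.7485, Z=-4690657.5226
→ Helmert 7p (PV): X=-22406.0393, Y=4308266.1287, Z=-4690847.7904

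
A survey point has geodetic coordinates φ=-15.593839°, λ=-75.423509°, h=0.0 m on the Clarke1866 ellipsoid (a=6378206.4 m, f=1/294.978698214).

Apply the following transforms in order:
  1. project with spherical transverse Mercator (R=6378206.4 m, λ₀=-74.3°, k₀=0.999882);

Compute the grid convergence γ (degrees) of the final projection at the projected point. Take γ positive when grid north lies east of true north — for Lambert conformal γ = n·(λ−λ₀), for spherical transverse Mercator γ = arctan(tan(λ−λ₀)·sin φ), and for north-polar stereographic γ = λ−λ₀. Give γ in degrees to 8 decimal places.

0.30205339

start: φ=-15.593839°, λ=-75.423509°, h=0.000 m
→ into tm (λ₀=-74.3°): φ=-15.59383900°, λ−λ₀=-1.12350900°
convergence γ = 0.30205339°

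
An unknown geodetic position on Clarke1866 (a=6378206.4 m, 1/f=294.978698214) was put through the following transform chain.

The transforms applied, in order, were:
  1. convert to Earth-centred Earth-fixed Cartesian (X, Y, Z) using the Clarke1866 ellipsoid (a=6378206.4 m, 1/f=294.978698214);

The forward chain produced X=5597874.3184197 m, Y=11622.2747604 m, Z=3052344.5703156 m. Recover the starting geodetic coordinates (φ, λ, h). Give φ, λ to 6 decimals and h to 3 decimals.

φ=28.765976°, λ=0.118957°, h=2749.942 m

start: X=5597874.3184, Y=11622.2748, Z=3052344.5703 m
→ geod (Bowring, a=6378206.400): φ=28.76597600°, λ=0.11895700°, h=2749.9420 m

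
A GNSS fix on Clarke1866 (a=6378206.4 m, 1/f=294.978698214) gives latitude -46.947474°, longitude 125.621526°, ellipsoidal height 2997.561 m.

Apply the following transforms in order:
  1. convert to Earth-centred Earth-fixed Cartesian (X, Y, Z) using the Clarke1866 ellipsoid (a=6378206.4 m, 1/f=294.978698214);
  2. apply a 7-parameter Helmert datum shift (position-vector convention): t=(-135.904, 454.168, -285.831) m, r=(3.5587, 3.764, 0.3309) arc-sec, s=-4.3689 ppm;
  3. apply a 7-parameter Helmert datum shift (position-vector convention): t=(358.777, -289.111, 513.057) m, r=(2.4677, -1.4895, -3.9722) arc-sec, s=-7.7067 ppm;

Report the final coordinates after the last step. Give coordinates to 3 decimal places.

X=-2541532.404 m, Y=3547831.161 m, Z=-4639351.834 m

start: φ=-46.947474°, λ=125.621526°, h=2997.561 m
→ ECEF (a=6378206.400, f=1/294.978698214): X=-2541797.4461, Y=3547528.5108, Z=-4639766.7696
→ Helmert 7p (PV): X=-2542012.6042, Y=3548043.1522, Z=-4639924.7410
→ Helmert 7p (PV): X=-2541532.4038, Y=3547831.1611, Z=-4639351.8344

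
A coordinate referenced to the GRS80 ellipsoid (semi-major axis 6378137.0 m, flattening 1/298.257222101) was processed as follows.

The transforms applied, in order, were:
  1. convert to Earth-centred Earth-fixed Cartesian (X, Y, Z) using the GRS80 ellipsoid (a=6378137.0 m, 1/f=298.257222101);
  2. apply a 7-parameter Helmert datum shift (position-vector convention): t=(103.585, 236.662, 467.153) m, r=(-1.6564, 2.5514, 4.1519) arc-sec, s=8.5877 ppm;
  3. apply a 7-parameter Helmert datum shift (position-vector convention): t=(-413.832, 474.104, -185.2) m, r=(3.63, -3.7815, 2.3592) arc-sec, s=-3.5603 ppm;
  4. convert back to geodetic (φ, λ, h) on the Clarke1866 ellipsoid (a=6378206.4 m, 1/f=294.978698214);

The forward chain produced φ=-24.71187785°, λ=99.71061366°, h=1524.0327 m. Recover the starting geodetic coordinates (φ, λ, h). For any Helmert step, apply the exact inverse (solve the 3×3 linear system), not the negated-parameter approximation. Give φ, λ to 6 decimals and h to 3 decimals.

start: φ=-24.711878°, λ=99.710614°, h=1524.033 m
→ ECEF (a=6378206.400, f=1/294.978698214): X=-978114.3640, Y=5715829.1732, Z=-2650600.4120
→ Helmert⁻¹: X=-977687.2348, Y=5715339.9546, Z=-2650507.3069
→ Helmert⁻¹: X=-977634.5932, Y=5715095.1803, Z=-2650917.8924
→ geod (Bowring, a=6378137.000): φ=-24.71588900°, λ=99.70716400°, h=953.9830 m

φ=-24.715889°, λ=99.707164°, h=953.983 m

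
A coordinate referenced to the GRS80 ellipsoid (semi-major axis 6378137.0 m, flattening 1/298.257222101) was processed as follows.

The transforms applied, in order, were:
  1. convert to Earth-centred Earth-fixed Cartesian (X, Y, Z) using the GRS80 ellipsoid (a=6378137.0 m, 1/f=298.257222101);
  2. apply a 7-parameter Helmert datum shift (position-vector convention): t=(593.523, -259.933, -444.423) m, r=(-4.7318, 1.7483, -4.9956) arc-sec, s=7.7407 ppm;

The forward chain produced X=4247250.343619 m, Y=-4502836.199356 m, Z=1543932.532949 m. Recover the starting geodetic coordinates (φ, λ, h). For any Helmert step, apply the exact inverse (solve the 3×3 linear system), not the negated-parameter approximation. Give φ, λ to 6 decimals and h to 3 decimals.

φ=14.100593°, λ=-46.674378°, h=2131.388 m

start: X=4247250.3436, Y=-4502836.1994, Z=1543932.5329 m
→ Helmert⁻¹: X=4246719.9063, Y=-4502473.9876, Z=1544297.7081
→ geod (Bowring, a=6378137.000): φ=14.10059300°, λ=-46.67437800°, h=2131.3880 m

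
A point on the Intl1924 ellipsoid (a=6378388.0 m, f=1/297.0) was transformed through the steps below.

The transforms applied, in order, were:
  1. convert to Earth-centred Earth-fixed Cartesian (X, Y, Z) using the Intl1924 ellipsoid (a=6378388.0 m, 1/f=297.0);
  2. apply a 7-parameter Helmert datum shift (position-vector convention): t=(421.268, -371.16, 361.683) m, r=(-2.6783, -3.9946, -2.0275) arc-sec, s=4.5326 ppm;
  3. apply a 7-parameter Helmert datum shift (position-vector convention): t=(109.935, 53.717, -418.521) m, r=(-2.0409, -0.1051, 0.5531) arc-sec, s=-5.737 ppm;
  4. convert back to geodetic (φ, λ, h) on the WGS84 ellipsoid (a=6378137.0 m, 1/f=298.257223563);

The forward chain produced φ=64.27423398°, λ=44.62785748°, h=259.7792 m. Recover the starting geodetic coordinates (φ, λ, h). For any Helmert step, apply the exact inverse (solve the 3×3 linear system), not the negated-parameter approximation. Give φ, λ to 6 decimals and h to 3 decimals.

start: φ=64.274234°, λ=44.627857°, h=259.779 m
→ ECEF (a=6378137.000, f=1/298.257223563): X=1975768.4890, Y=1950268.0825, Z=5723284.8012
→ Helmert⁻¹: X=1975678.0343, Y=1950163.6221, Z=5723754.4486
→ Helmert⁻¹: X=1975339.4815, Y=1950471.0415, Z=5723353.8951
→ geod (Bowring, a=6378388.000): φ=64.27646000°, λ=44.63705900°, h=74.5120 m

φ=64.276460°, λ=44.637059°, h=74.512 m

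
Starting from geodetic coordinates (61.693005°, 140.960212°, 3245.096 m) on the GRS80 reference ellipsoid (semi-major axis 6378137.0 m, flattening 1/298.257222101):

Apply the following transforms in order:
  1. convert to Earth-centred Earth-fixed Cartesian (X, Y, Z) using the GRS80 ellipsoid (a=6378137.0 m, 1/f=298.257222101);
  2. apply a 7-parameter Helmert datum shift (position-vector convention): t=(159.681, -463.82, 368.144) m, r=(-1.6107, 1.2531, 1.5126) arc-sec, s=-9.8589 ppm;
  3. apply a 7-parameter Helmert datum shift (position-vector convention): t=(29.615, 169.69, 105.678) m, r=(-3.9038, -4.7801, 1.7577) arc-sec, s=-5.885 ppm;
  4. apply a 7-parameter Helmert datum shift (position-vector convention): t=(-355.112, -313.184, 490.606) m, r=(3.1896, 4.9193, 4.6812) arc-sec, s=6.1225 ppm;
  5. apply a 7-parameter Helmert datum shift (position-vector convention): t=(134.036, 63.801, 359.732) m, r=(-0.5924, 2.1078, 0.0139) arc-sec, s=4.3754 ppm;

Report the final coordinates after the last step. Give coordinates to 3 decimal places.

start: φ=61.693005°, λ=140.960212°, h=3245.096 m
→ ECEF (a=6378137.000, f=1/298.257222101): X=-2356458.0500, Y=1910933.0966, Z=5595229.6464
→ Helmert 7p (PV): X=-2356255.1584, Y=1910476.8486, Z=5595542.0213
→ Helmert 7p (PV): X=-2356357.6306, Y=1910721.1180, Z=5595524.0068
→ Helmert 7p (PV): X=-2356637.0827, Y=1910279.6267, Z=5596134.6164
→ Helmert 7p (PV): X=-2356456.3001, Y=1910367.6995, Z=5596537.4297

X=-2356456.300 m, Y=1910367.700 m, Z=5596537.430 m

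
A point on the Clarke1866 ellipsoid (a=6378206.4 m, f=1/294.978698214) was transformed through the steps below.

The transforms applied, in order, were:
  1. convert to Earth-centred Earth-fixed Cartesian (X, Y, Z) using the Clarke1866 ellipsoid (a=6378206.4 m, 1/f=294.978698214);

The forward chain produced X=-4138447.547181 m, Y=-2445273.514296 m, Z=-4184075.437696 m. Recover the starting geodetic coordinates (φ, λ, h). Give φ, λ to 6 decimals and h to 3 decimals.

start: X=-4138447.5472, Y=-2445273.5143, Z=-4184075.4377 m
→ geod (Bowring, a=6378206.400): φ=-41.23011300°, λ=-149.42254600°, h=3942.6680 m

φ=-41.230113°, λ=-149.422546°, h=3942.668 m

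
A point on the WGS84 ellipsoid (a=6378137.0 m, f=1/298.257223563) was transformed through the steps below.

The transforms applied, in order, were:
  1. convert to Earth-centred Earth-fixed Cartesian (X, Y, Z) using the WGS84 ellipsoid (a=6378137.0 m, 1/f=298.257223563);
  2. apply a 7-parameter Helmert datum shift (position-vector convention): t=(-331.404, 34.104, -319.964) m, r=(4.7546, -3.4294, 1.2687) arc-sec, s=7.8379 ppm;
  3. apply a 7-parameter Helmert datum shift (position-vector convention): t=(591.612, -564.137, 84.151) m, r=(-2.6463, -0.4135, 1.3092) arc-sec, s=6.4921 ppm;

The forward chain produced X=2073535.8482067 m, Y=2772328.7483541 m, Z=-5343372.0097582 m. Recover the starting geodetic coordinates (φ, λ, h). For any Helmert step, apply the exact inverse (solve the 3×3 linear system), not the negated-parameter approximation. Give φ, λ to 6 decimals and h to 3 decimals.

start: X=2073535.8482, Y=2772328.7484, Z=-5343372.0098 m
→ Helmert⁻¹: X=2072937.6669, Y=2772930.2800, Z=-5343390.0507
→ Helmert⁻¹: X=2073181.0397, Y=2772738.5265, Z=-5343126.5920
→ geod (Bowring, a=6378137.000): φ=-57.23388200°, λ=53.21447600°, h=3669.5620 m

φ=-57.233882°, λ=53.214476°, h=3669.562 m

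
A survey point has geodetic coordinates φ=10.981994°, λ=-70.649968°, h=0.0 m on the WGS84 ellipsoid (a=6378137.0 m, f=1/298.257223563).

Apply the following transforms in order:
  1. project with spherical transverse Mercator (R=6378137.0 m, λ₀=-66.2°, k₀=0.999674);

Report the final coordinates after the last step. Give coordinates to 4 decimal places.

E=-486591.8695 m, N=1225716.4404 m

start: φ=10.981994°, λ=-70.649968°, h=0.000 m
→ tm (R=6378137.0, λ₀=-66.2°): E=-486591.8695, N=1225716.4404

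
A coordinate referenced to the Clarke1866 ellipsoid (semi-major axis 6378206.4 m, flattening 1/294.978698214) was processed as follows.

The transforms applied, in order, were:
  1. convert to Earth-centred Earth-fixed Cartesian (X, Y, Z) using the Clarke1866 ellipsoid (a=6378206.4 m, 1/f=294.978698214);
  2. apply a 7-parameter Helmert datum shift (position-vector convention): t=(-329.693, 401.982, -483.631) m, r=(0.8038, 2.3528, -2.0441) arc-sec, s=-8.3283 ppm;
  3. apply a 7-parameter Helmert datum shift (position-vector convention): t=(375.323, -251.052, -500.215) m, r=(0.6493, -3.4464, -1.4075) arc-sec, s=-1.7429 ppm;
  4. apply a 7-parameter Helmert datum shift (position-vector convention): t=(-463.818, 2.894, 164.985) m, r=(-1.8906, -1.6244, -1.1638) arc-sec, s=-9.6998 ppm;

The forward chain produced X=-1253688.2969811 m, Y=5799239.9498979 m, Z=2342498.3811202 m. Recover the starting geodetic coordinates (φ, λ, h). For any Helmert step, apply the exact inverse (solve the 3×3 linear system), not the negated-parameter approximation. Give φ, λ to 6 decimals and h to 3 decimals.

start: X=-1253688.2970, Y=5799239.9499, Z=2342498.3811 m
→ Helmert⁻¹: X=-1253250.9088, Y=5799264.7664, Z=2342419.1417
→ Helmert⁻¹: X=-1253628.8442, Y=5799524.7472, Z=2342926.1302
→ Helmert⁻¹: X=-1253393.7897, Y=5799167.7732, Z=2343392.3820
→ geod (Bowring, a=6378206.400): φ=21.68579600°, λ=102.19593500°, h=3817.6900 m

φ=21.685796°, λ=102.195935°, h=3817.690 m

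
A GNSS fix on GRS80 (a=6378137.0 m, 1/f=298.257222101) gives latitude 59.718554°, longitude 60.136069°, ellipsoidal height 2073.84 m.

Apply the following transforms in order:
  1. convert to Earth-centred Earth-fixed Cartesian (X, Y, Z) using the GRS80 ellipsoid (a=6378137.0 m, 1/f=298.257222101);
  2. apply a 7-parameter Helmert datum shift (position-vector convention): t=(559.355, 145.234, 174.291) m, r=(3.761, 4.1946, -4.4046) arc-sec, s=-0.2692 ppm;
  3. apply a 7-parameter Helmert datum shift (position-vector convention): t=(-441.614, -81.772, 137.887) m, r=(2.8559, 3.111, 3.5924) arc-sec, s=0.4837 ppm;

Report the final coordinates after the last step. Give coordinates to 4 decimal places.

X=1606318.8769 m, Y=2796866.5068 m, Z=5486869.6398 m

start: φ=59.718554°, λ=60.136069°, h=2073.840 m
→ ECEF (a=6378137.000, f=1/298.257222101): X=1605995.4501, Y=2796984.7643, Z=5486523.4515
→ Helmert 7p (PV): X=1606725.6737, Y=2796994.9104, Z=5486714.6058
→ Helmert 7p (PV): X=1606318.8769, Y=2796866.5068, Z=5486869.6398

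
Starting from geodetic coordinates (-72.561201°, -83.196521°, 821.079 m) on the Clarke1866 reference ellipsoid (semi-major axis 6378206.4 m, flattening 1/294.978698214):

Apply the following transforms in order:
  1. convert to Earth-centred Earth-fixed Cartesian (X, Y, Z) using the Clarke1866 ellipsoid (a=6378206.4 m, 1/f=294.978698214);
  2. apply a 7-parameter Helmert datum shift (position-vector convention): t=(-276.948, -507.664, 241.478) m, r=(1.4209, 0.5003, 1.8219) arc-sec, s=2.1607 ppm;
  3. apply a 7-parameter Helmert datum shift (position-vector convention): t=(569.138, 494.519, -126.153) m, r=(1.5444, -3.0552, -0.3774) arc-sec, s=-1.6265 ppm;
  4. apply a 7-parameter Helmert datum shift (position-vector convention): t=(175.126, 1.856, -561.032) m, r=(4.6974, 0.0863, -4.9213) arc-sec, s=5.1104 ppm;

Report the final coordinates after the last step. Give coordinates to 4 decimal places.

start: φ=-72.561201°, λ=-83.196521°, h=821.079 m
→ ECEF (a=6378206.400, f=1/294.978698214): X=227170.1929, Y=-1904123.0713, Z=-6063348.3291
→ Helmert 7p (PV): X=226895.8478, Y=-1904591.0742, Z=-6063133.6202
→ Helmert 7p (PV): X=227550.9391, Y=-1904048.4751, Z=-6063260.8112
→ Helmert 7p (PV): X=227679.2619, Y=-1903923.6955, Z=-6063896.2865

X=227679.2619 m, Y=-1903923.6955 m, Z=-6063896.2865 m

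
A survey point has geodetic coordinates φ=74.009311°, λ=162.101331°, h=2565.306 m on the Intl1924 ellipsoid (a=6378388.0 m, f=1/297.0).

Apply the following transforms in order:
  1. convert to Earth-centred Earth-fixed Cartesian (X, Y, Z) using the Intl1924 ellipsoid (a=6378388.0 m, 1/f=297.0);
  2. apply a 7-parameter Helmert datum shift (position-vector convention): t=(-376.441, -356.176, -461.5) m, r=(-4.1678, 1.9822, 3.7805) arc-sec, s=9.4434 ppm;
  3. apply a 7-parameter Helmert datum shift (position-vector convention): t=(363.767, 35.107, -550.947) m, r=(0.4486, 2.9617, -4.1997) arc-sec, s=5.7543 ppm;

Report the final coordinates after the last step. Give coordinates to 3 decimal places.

X=-1677864.739 m, Y=541728.624 m, Z=6110948.764 m

start: φ=74.009311°, λ=162.101331°, h=2565.306 m
→ ECEF (a=6378388.000, f=1/297.0): X=-1677974.1456, Y=541927.8357, Z=6111837.8754
→ Helmert 7p (PV): X=-1678317.6299, Y=541669.5198, Z=6111439.2671
→ Helmert 7p (PV): X=-1677864.7386, Y=541728.6240, Z=6110948.7638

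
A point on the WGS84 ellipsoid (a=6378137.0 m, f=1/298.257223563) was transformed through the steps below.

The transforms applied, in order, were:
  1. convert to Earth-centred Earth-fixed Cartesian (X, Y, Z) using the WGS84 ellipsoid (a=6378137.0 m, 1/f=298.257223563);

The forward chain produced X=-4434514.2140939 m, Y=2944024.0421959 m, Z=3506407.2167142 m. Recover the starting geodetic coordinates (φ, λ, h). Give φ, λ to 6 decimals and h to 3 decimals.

φ=33.551960°, λ=146.420264°, h=2295.339 m

start: X=-4434514.2141, Y=2944024.0422, Z=3506407.2167 m
→ geod (Bowring, a=6378137.000): φ=33.55196000°, λ=146.42026400°, h=2295.3390 m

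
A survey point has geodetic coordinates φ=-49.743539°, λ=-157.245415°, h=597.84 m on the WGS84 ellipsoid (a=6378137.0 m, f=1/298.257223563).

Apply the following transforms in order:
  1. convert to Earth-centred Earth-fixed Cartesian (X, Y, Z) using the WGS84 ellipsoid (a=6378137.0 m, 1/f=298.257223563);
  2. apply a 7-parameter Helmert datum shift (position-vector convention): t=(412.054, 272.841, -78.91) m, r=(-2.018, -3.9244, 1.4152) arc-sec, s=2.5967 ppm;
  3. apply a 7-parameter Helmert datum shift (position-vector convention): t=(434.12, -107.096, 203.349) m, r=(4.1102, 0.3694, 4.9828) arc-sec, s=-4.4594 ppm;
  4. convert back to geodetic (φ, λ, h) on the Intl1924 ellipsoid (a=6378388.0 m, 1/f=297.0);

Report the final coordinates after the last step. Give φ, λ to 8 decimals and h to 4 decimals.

φ=-49.75055525°, λ=-157.24139770°, h=-252.0507 m

start: φ=-49.743539°, λ=-157.245415°, h=597.840 m
→ ECEF (a=6378137.000, f=1/298.257223563): X=-3808618.3978, Y=-1597444.6240, Z=-4844860.7434
→ Helmert 7p (PV): X=-3808113.0947, Y=-1597249.4624, Z=-4845009.0684
→ Helmert 7p (PV): X=-3807632.0847, Y=-1597344.8838, Z=-4844809.1216
→ geod (Bowring, a=6378388.000): φ=-49.75055525°, λ=-157.24139770°, h=-252.0507 m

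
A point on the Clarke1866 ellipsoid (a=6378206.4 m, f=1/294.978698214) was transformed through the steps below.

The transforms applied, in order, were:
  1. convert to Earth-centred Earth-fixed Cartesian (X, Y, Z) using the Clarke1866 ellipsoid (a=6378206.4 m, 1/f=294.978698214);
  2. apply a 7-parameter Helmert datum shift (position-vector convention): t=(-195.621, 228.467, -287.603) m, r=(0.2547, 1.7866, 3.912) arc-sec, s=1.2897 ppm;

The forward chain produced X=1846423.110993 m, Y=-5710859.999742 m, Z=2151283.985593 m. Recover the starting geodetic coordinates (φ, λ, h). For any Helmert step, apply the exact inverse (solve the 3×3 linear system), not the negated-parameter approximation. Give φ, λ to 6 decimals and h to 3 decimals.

φ=19.845032°, λ=-72.083195°, h=448.114 m

start: X=1846423.1110, Y=-5710859.9997, Z=2151283.9856 m
→ Helmert⁻¹: X=1846489.3975, Y=-5711113.4647, Z=2151591.8596
→ geod (Bowring, a=6378206.400): φ=19.84503200°, λ=-72.08319500°, h=448.1140 m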